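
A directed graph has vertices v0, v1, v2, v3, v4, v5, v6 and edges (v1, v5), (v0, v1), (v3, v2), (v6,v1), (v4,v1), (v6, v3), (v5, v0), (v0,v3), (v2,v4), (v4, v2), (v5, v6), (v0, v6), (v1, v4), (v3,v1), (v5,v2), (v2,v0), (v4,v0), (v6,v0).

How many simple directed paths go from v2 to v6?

v2→v0→v1→v5→v6
v2→v0→v3→v1→v5→v6
v2→v0→v6
v2→v4→v0→v1→v5→v6
v2→v4→v0→v3→v1→v5→v6
v2→v4→v0→v6
v2→v4→v1→v5→v0→v6
v2→v4→v1→v5→v6

8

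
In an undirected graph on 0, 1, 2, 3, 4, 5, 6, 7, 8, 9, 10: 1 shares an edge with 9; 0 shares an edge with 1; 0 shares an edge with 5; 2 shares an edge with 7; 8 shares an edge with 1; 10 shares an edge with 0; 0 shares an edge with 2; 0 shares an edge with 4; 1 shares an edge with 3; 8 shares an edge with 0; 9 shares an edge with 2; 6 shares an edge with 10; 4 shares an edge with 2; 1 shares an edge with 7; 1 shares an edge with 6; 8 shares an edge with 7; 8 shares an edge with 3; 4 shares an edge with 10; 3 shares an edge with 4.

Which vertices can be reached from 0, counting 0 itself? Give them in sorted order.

0, 1, 2, 3, 4, 5, 6, 7, 8, 9, 10

Start at 0.
Its neighbours: 1, 2, 4, 5, 8, 10.
Then their neighbours: 3, 6, 7, 9.
Every vertex is now reached.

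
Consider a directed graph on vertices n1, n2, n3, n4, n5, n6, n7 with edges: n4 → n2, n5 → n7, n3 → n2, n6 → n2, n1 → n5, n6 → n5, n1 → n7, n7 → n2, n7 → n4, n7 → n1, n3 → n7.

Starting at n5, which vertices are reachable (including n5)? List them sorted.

n1, n2, n4, n5, n7

Start at n5.
Its neighbours: n7.
Then their neighbours: n1, n2, n4.
Nothing further is reachable.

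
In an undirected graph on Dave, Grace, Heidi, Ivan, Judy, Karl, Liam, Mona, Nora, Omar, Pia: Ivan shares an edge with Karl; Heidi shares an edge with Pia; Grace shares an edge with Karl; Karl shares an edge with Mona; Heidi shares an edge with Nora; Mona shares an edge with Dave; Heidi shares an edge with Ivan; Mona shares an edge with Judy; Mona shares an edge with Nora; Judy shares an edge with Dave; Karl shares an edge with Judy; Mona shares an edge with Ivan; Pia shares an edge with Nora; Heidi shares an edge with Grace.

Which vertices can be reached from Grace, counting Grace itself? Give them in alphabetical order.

Dave, Grace, Heidi, Ivan, Judy, Karl, Mona, Nora, Pia

Start at Grace.
Its neighbours: Heidi, Karl.
Then their neighbours: Ivan, Judy, Mona, Nora, Pia.
Then next layer: Dave.
Nothing further is reachable.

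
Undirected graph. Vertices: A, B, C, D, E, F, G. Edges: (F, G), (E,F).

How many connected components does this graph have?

From A: component {A}.
From B: component {B}.
From C: component {C}.
From D: component {D}.
From E: component {E, F, G}.
That's 5 components.

5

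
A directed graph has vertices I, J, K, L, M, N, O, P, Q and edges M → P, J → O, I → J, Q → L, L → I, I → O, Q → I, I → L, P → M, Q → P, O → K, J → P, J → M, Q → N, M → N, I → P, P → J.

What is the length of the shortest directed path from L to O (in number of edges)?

Distance 0: L.
Distance 1: I.
Distance 2: J, O, P — contains O.

2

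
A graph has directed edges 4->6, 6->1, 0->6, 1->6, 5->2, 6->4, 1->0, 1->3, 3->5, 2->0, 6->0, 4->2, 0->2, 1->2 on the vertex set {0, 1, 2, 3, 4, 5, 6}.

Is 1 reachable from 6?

Explore from 6.
Distance 1: reach 0, 1, 4.
Found 1.

Yes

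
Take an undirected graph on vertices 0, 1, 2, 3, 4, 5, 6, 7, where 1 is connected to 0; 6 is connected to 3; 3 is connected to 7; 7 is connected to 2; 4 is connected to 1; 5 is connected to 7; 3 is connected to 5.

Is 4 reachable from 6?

No

Explore from 6.
Distance 1: reach 3.
Distance 2: reach 5, 7.
Distance 3: reach 2.
The search is exhausted without reaching 4; it lies in a different component.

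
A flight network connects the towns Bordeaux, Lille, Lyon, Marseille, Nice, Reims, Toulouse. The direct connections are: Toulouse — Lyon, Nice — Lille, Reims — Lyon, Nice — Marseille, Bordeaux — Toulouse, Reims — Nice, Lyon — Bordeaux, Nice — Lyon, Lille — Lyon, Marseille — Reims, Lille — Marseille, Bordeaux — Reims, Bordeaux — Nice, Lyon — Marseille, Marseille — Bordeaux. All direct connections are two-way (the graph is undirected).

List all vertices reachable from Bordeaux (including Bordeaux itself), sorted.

Bordeaux, Lille, Lyon, Marseille, Nice, Reims, Toulouse

Start at Bordeaux.
Its neighbours: Lyon, Marseille, Nice, Reims, Toulouse.
Then their neighbours: Lille.
Every vertex is now reached.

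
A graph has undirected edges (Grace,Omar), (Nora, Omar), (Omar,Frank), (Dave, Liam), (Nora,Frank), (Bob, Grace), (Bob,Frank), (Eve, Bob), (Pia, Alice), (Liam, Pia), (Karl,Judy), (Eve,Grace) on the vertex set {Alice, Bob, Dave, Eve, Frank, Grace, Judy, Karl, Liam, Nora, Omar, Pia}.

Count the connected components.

3

From Alice: component {Alice, Dave, Liam, Pia}.
From Bob: component {Bob, Eve, Frank, Grace, Nora, Omar}.
From Judy: component {Judy, Karl}.
That's 3 components.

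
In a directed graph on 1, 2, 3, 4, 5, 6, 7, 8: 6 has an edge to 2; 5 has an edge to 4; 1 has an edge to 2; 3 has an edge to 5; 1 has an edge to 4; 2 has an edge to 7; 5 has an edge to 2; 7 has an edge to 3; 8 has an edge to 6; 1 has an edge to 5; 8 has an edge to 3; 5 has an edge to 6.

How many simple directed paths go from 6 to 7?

1

6→2→7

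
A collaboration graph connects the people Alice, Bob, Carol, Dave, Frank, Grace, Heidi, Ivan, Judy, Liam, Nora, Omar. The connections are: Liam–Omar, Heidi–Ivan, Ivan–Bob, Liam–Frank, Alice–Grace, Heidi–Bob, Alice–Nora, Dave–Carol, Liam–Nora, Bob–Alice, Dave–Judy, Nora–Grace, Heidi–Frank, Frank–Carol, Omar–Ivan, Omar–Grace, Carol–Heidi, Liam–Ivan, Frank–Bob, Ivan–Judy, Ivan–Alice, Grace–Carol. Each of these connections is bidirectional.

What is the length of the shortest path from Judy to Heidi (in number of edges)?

2

Distance 0: Judy.
Distance 1: Dave, Ivan.
Distance 2: Alice, Bob, Carol, Heidi, Liam, Omar — contains Heidi.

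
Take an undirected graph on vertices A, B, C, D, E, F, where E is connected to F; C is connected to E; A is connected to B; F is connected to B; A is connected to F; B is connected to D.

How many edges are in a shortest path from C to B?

3

Distance 0: C.
Distance 1: E.
Distance 2: F.
Distance 3: A, B — contains B.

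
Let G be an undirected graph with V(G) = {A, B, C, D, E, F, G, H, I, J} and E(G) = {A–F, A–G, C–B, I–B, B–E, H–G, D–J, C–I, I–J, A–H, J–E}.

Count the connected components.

From A: component {A, F, G, H}.
From B: component {B, C, D, E, I, J}.
That's 2 components.

2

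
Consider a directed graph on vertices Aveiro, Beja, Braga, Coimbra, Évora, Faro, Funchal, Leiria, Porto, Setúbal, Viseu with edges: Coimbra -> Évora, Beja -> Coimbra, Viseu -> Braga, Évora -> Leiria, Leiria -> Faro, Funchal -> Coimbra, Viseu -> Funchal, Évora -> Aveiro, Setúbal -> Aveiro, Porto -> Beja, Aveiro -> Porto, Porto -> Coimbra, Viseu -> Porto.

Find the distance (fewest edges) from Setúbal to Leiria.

Distance 0: Setúbal.
Distance 1: Aveiro.
Distance 2: Porto.
Distance 3: Beja, Coimbra.
Distance 4: Évora.
Distance 5: Leiria — contains Leiria.

5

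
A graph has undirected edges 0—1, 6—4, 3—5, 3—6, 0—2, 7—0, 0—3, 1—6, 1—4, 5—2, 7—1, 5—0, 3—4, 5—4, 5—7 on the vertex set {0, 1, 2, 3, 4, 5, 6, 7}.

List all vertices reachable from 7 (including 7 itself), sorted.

Start at 7.
Its neighbours: 0, 1, 5.
Then their neighbours: 2, 3, 4, 6.
Every vertex is now reached.

0, 1, 2, 3, 4, 5, 6, 7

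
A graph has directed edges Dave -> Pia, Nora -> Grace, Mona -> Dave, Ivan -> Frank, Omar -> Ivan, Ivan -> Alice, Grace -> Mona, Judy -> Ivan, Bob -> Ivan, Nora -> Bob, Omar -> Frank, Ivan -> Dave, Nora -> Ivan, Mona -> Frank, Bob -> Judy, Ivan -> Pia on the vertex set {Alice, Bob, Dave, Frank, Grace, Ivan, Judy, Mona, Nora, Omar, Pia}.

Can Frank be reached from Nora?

Explore from Nora.
Distance 1: reach Bob, Grace, Ivan.
Distance 2: reach Alice, Dave, Frank, Judy, Mona, Pia.
Found Frank.

Yes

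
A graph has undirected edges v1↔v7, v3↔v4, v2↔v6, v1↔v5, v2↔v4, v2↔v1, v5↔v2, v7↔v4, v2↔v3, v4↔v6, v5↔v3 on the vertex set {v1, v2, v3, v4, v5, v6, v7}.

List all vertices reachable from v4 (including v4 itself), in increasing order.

Start at v4.
Its neighbours: v2, v3, v6, v7.
Then their neighbours: v1, v5.
Every vertex is now reached.

v1, v2, v3, v4, v5, v6, v7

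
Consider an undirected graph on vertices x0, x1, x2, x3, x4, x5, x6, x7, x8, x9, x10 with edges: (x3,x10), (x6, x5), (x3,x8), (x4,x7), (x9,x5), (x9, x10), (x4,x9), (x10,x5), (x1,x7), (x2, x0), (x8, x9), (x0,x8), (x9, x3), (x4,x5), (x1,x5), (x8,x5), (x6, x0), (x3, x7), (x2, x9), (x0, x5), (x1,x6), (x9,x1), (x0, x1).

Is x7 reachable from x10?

Explore from x10.
Distance 1: reach x3, x5, x9.
Distance 2: reach x0, x1, x2, x4, x6, x7, x8.
Found x7.

Yes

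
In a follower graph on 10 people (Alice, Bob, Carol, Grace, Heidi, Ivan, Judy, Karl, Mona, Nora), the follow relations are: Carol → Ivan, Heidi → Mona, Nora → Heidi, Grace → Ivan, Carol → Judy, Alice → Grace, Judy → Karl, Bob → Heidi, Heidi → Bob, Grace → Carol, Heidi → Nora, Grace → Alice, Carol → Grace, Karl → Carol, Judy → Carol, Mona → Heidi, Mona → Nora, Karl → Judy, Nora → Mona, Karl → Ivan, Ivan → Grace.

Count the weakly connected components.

2

From Alice: component {Alice, Carol, Grace, Ivan, Judy, Karl}.
From Bob: component {Bob, Heidi, Mona, Nora}.
That's 2 components.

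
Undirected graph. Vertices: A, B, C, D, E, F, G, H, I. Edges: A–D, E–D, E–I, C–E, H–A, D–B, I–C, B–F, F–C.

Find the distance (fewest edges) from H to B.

Distance 0: H.
Distance 1: A.
Distance 2: D.
Distance 3: B, E — contains B.

3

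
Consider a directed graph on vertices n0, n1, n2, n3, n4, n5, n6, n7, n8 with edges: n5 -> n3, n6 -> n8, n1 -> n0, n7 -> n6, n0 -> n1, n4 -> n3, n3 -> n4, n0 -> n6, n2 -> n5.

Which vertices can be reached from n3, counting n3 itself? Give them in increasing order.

Start at n3.
Its neighbours: n4.
Nothing further is reachable.

n3, n4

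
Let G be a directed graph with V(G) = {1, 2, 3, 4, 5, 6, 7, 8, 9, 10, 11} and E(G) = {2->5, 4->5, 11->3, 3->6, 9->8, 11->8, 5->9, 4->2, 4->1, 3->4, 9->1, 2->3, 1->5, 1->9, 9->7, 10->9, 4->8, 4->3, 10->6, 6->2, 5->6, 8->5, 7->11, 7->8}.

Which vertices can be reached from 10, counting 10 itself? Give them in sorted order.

1, 2, 3, 4, 5, 6, 7, 8, 9, 10, 11

Start at 10.
Its neighbours: 6, 9.
Then their neighbours: 1, 2, 7, 8.
Then next layer: 3, 5, 11.
Then next layer: 4.
Every vertex is now reached.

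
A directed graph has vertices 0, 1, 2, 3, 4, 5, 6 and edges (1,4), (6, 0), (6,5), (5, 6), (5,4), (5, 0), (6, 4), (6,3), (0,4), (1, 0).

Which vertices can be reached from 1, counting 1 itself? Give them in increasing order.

0, 1, 4

Start at 1.
Its neighbours: 0, 4.
Nothing further is reachable.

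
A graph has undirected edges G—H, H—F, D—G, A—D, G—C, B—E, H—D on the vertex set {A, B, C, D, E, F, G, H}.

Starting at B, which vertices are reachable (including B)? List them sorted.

B, E

Start at B.
Its neighbours: E.
Nothing further is reachable.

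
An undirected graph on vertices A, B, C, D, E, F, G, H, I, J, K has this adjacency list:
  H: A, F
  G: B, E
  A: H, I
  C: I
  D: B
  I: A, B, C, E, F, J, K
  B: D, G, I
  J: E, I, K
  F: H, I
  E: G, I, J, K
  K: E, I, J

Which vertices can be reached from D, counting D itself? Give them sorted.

A, B, C, D, E, F, G, H, I, J, K

Start at D.
Its neighbours: B.
Then their neighbours: G, I.
Then next layer: A, C, E, F, J, K.
Then next layer: H.
Every vertex is now reached.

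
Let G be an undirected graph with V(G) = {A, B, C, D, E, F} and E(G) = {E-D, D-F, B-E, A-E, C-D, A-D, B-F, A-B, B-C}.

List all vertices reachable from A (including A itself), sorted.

A, B, C, D, E, F

Start at A.
Its neighbours: B, D, E.
Then their neighbours: C, F.
Every vertex is now reached.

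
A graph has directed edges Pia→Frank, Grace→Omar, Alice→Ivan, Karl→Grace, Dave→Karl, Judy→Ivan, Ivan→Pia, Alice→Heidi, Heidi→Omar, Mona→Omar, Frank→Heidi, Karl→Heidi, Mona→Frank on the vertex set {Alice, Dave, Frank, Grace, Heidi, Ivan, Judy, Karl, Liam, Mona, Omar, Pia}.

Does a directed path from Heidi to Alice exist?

Explore from Heidi.
Distance 1: reach Omar.
The search from Heidi is exhausted; no directed path reaches Alice.

No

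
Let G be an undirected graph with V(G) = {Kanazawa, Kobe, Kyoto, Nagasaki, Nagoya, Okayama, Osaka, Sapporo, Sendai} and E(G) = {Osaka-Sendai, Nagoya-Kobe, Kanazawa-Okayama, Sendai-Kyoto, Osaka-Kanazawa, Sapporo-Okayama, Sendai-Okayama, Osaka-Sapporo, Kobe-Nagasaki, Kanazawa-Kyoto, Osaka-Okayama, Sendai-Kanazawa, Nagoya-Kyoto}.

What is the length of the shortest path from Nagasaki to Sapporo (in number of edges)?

Distance 0: Nagasaki.
Distance 1: Kobe.
Distance 2: Nagoya.
Distance 3: Kyoto.
Distance 4: Kanazawa, Sendai.
Distance 5: Okayama, Osaka.
Distance 6: Sapporo — contains Sapporo.

6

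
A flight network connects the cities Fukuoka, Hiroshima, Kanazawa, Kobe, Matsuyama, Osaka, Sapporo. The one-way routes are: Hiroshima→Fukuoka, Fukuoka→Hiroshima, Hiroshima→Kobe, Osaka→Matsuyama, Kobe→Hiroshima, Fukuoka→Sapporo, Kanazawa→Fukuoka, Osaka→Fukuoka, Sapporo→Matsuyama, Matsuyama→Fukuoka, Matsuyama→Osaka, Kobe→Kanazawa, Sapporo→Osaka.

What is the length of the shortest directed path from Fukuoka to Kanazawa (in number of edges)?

Distance 0: Fukuoka.
Distance 1: Hiroshima, Sapporo.
Distance 2: Kobe, Matsuyama, Osaka.
Distance 3: Kanazawa — contains Kanazawa.

3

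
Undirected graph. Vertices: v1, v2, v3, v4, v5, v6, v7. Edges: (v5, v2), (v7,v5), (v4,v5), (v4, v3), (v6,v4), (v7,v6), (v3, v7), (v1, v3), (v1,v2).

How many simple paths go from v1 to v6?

v1–v2–v5–v4–v3–v7–v6
v1–v2–v5–v4–v6
v1–v2–v5–v7–v3–v4–v6
v1–v2–v5–v7–v6
v1–v3–v4–v5–v7–v6
v1–v3–v4–v6
v1–v3–v7–v5–v4–v6
v1–v3–v7–v6

8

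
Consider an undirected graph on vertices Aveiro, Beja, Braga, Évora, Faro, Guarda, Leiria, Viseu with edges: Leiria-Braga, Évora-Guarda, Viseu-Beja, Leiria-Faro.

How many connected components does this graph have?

From Aveiro: component {Aveiro}.
From Beja: component {Beja, Viseu}.
From Braga: component {Braga, Faro, Leiria}.
From Évora: component {Évora, Guarda}.
That's 4 components.

4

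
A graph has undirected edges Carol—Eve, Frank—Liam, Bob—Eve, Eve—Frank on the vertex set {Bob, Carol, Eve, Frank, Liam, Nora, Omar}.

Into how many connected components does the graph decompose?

From Bob: component {Bob, Carol, Eve, Frank, Liam}.
From Nora: component {Nora}.
From Omar: component {Omar}.
That's 3 components.

3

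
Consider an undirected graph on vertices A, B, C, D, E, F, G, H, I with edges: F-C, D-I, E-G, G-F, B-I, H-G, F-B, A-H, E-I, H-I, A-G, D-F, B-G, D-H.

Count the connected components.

1

From A: component {A, B, C, D, E, F, G, H, I}.
That's 1 component.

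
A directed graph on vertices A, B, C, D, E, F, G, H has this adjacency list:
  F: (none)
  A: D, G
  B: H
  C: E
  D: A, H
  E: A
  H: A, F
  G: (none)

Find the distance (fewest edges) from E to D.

Distance 0: E.
Distance 1: A.
Distance 2: D, G — contains D.

2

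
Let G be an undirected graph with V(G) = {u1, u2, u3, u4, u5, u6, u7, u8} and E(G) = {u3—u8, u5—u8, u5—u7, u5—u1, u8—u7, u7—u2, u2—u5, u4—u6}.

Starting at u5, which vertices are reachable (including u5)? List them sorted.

u1, u2, u3, u5, u7, u8

Start at u5.
Its neighbours: u1, u2, u7, u8.
Then their neighbours: u3.
Nothing further is reachable.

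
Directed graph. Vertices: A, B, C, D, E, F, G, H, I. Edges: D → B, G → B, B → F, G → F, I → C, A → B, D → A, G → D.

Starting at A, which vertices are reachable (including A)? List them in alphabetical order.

Start at A.
Its neighbours: B.
Then their neighbours: F.
Nothing further is reachable.

A, B, F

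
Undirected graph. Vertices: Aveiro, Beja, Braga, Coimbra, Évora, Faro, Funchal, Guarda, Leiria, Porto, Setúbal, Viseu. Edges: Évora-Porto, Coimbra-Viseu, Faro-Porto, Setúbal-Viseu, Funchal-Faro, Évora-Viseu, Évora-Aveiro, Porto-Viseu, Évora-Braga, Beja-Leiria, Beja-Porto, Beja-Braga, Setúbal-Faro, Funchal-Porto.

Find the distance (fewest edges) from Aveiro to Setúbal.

3

Distance 0: Aveiro.
Distance 1: Évora.
Distance 2: Braga, Porto, Viseu.
Distance 3: Beja, Coimbra, Faro, Funchal, Setúbal — contains Setúbal.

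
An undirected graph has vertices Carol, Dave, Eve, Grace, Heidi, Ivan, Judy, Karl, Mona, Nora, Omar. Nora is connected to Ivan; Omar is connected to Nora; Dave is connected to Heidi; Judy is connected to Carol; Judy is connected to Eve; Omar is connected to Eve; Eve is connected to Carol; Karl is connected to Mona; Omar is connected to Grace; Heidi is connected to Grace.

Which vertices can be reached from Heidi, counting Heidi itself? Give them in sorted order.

Carol, Dave, Eve, Grace, Heidi, Ivan, Judy, Nora, Omar

Start at Heidi.
Its neighbours: Dave, Grace.
Then their neighbours: Omar.
Then next layer: Eve, Nora.
Then next layer: Carol, Ivan, Judy.
Nothing further is reachable.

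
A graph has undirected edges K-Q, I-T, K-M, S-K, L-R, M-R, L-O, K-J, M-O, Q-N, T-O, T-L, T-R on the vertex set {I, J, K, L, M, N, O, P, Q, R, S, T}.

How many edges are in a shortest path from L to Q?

4

Distance 0: L.
Distance 1: O, R, T.
Distance 2: I, M.
Distance 3: K.
Distance 4: J, Q, S — contains Q.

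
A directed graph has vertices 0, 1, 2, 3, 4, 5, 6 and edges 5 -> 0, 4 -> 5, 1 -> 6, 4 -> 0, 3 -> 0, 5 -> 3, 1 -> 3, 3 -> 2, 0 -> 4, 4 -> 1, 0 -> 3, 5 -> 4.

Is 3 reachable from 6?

No

6 has no outgoing edges, so nothing is reachable from it.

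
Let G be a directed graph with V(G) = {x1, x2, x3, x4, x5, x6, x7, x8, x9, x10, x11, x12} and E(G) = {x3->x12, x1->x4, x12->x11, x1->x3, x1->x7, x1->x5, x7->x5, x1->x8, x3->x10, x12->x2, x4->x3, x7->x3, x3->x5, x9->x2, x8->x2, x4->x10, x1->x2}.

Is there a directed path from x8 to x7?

Explore from x8.
Distance 1: reach x2.
The search from x8 is exhausted; no directed path reaches x7.

No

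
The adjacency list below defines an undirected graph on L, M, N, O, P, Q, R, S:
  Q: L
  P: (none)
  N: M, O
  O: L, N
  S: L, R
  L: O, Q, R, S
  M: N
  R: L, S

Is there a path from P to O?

No

P has no edges, so nothing is reachable from it.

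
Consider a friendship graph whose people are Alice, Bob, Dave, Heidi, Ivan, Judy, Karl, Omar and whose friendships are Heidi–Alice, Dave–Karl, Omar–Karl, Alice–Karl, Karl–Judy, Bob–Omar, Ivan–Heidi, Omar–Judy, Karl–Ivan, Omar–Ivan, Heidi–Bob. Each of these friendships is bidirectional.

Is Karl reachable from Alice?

Explore from Alice.
Distance 1: reach Heidi, Karl.
Found Karl.

Yes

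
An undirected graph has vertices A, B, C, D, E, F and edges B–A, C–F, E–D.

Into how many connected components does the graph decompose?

3

From A: component {A, B}.
From C: component {C, F}.
From D: component {D, E}.
That's 3 components.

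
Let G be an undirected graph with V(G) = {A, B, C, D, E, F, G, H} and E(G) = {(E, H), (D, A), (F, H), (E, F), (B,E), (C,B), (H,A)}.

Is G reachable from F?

Explore from F.
Distance 1: reach E, H.
Distance 2: reach A, B.
Distance 3: reach C, D.
The search is exhausted without reaching G; it lies in a different component.

No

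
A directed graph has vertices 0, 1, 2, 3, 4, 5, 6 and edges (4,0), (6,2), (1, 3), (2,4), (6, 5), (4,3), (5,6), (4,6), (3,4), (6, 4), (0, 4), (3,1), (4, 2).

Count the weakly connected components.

From 0: component {0, 1, 2, 3, 4, 5, 6}.
That's 1 component.

1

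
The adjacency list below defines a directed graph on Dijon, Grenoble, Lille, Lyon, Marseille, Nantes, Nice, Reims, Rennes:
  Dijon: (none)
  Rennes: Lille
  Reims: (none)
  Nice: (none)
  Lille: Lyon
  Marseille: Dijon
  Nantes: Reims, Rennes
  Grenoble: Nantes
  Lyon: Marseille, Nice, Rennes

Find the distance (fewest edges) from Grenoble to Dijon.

6

Distance 0: Grenoble.
Distance 1: Nantes.
Distance 2: Reims, Rennes.
Distance 3: Lille.
Distance 4: Lyon.
Distance 5: Marseille, Nice.
Distance 6: Dijon — contains Dijon.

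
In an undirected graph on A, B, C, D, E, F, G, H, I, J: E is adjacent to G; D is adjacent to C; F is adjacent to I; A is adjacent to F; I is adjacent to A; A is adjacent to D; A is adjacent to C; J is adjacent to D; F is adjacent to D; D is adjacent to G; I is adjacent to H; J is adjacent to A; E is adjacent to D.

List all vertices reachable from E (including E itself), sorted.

Start at E.
Its neighbours: D, G.
Then their neighbours: A, C, F, J.
Then next layer: I.
Then next layer: H.
Nothing further is reachable.

A, C, D, E, F, G, H, I, J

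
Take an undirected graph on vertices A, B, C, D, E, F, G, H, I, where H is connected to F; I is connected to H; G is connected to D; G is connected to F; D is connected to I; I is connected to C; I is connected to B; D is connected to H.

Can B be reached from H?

Explore from H.
Distance 1: reach D, F, I.
Distance 2: reach B, C, G.
Found B.

Yes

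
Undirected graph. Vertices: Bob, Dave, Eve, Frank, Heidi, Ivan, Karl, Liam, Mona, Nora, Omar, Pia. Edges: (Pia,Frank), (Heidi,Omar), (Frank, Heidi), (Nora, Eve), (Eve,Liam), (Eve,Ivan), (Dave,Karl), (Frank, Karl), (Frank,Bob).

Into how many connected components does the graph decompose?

3

From Bob: component {Bob, Dave, Frank, Heidi, Karl, Omar, Pia}.
From Eve: component {Eve, Ivan, Liam, Nora}.
From Mona: component {Mona}.
That's 3 components.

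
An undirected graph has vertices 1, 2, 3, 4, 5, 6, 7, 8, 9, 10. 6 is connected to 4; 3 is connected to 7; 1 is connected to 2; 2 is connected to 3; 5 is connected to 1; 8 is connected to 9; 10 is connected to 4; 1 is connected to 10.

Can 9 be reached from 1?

No

Explore from 1.
Distance 1: reach 2, 5, 10.
Distance 2: reach 3, 4.
Distance 3: reach 6, 7.
The search is exhausted without reaching 9; it lies in a different component.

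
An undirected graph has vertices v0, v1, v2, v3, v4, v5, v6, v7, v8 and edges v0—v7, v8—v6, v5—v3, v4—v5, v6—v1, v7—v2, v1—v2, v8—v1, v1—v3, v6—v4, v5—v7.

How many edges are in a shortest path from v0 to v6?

4

Distance 0: v0.
Distance 1: v7.
Distance 2: v2, v5.
Distance 3: v1, v3, v4.
Distance 4: v6, v8 — contains v6.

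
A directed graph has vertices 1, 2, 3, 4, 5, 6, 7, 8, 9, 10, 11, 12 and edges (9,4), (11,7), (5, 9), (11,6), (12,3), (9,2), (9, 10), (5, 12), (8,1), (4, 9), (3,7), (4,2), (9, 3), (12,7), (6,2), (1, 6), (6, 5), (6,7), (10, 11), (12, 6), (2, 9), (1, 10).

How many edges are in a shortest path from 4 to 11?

3

Distance 0: 4.
Distance 1: 2, 9.
Distance 2: 3, 10.
Distance 3: 7, 11 — contains 11.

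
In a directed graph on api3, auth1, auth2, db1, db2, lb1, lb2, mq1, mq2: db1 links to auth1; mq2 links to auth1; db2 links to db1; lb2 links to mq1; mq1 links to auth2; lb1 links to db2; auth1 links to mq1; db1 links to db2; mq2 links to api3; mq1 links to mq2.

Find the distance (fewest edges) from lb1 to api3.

6

Distance 0: lb1.
Distance 1: db2.
Distance 2: db1.
Distance 3: auth1.
Distance 4: mq1.
Distance 5: auth2, mq2.
Distance 6: api3 — contains api3.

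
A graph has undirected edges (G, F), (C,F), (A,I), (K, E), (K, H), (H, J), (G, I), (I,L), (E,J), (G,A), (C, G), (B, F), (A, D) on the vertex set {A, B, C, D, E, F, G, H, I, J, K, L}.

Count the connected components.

2

From A: component {A, B, C, D, F, G, I, L}.
From E: component {E, H, J, K}.
That's 2 components.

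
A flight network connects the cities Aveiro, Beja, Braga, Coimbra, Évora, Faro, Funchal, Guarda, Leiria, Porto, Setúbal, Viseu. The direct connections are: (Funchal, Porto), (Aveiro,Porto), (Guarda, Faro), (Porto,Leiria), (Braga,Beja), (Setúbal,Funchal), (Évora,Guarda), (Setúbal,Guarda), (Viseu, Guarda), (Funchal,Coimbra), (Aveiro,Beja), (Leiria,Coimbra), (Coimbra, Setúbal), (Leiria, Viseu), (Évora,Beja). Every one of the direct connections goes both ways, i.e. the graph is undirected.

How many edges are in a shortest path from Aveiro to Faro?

4

Distance 0: Aveiro.
Distance 1: Beja, Porto.
Distance 2: Braga, Évora, Funchal, Leiria.
Distance 3: Coimbra, Guarda, Setúbal, Viseu.
Distance 4: Faro — contains Faro.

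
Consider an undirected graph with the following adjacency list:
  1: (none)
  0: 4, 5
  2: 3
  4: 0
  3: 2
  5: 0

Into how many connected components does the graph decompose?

3

From 0: component {0, 4, 5}.
From 1: component {1}.
From 2: component {2, 3}.
That's 3 components.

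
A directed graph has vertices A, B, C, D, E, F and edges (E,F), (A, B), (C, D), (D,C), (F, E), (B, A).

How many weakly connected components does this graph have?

From A: component {A, B}.
From C: component {C, D}.
From E: component {E, F}.
That's 3 components.

3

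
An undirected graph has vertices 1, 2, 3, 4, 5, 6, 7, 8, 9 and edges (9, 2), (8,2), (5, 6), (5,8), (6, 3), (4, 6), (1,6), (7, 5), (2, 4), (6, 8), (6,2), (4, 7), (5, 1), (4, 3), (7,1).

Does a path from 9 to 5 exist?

Yes

Explore from 9.
Distance 1: reach 2.
Distance 2: reach 4, 6, 8.
Distance 3: reach 1, 3, 5, 7.
Found 5.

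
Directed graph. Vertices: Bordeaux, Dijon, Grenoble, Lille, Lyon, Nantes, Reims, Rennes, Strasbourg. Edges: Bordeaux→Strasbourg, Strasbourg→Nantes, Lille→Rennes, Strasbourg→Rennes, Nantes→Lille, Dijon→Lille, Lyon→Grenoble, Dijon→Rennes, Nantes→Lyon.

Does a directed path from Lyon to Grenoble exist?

Yes

Explore from Lyon.
Distance 1: reach Grenoble.
Found Grenoble.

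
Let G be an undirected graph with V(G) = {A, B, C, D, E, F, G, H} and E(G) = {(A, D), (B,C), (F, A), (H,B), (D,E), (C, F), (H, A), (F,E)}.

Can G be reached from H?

Explore from H.
Distance 1: reach A, B.
Distance 2: reach C, D, F.
Distance 3: reach E.
The search is exhausted without reaching G; it lies in a different component.

No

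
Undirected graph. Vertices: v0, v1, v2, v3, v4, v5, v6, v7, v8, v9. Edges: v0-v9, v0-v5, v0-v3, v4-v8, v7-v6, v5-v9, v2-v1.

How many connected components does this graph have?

4

From v0: component {v0, v3, v5, v9}.
From v1: component {v1, v2}.
From v4: component {v4, v8}.
From v6: component {v6, v7}.
That's 4 components.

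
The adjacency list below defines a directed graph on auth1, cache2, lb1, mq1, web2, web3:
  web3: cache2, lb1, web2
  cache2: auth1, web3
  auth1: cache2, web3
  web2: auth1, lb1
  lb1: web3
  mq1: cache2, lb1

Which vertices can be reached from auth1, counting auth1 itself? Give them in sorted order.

auth1, cache2, lb1, web2, web3

Start at auth1.
Its neighbours: cache2, web3.
Then their neighbours: lb1, web2.
Nothing further is reachable.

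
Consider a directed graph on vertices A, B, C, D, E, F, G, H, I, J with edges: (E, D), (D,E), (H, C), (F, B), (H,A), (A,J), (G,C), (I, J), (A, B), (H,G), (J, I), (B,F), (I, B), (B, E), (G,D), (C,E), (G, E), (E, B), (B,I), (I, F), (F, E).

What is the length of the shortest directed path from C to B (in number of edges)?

Distance 0: C.
Distance 1: E.
Distance 2: B, D — contains B.

2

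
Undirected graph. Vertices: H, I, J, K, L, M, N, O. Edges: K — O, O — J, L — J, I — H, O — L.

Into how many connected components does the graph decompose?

4

From H: component {H, I}.
From J: component {J, K, L, O}.
From M: component {M}.
From N: component {N}.
That's 4 components.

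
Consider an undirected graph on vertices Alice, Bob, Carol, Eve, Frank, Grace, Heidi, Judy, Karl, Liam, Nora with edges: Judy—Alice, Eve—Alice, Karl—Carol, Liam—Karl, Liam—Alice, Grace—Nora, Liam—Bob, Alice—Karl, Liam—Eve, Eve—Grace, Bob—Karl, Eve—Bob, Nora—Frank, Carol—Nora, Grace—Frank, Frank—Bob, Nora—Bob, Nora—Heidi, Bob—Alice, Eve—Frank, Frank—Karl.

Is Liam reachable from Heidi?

Yes

Explore from Heidi.
Distance 1: reach Nora.
Distance 2: reach Bob, Carol, Frank, Grace.
Distance 3: reach Alice, Eve, Karl, Liam.
Found Liam.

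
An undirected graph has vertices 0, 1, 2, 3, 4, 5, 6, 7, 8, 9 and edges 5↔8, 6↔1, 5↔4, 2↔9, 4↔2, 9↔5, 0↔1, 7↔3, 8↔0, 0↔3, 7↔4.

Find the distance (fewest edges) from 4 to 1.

4

Distance 0: 4.
Distance 1: 2, 5, 7.
Distance 2: 3, 8, 9.
Distance 3: 0.
Distance 4: 1 — contains 1.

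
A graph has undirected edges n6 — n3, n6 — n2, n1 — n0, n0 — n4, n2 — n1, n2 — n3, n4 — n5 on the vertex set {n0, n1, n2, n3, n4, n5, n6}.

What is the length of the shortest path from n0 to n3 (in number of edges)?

Distance 0: n0.
Distance 1: n1, n4.
Distance 2: n2, n5.
Distance 3: n3, n6 — contains n3.

3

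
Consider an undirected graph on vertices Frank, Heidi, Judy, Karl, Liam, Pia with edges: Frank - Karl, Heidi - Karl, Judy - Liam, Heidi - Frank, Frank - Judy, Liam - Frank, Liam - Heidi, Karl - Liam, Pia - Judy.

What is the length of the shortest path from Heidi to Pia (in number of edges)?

3

Distance 0: Heidi.
Distance 1: Frank, Karl, Liam.
Distance 2: Judy.
Distance 3: Pia — contains Pia.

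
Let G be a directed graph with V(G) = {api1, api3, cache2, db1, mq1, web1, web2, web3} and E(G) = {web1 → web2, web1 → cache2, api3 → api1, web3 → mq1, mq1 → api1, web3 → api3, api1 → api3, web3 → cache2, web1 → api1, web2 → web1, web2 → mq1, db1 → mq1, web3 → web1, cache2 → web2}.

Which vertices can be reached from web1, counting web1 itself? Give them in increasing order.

api1, api3, cache2, mq1, web1, web2

Start at web1.
Its neighbours: api1, cache2, web2.
Then their neighbours: api3, mq1.
Nothing further is reachable.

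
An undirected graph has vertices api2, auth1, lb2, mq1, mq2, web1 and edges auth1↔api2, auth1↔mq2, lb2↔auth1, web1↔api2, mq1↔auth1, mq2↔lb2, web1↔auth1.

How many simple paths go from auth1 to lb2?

2

auth1–lb2
auth1–mq2–lb2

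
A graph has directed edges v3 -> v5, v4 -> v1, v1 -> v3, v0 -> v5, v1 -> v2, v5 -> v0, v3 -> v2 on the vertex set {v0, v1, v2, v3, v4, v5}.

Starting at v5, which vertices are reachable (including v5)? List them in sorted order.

Start at v5.
Its neighbours: v0.
Nothing further is reachable.

v0, v5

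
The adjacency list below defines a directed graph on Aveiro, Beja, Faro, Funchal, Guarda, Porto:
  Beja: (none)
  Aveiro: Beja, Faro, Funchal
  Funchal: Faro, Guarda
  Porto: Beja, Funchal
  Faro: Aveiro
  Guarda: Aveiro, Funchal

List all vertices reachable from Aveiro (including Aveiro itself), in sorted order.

Aveiro, Beja, Faro, Funchal, Guarda

Start at Aveiro.
Its neighbours: Beja, Faro, Funchal.
Then their neighbours: Guarda.
Nothing further is reachable.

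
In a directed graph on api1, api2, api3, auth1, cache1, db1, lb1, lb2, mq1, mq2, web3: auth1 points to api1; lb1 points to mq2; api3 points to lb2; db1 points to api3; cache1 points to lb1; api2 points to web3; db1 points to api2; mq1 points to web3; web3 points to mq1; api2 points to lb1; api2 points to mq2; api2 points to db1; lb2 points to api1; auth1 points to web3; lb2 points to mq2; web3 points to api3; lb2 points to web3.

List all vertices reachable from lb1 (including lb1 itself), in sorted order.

lb1, mq2

Start at lb1.
Its neighbours: mq2.
Nothing further is reachable.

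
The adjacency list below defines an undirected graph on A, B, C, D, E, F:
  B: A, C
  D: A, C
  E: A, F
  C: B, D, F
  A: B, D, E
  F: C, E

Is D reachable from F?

Explore from F.
Distance 1: reach C, E.
Distance 2: reach A, B, D.
Found D.

Yes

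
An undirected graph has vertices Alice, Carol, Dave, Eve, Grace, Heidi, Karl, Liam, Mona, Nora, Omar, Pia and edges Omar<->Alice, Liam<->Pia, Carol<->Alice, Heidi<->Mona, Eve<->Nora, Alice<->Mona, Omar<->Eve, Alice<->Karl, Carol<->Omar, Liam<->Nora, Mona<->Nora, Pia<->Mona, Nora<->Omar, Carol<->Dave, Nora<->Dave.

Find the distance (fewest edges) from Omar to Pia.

Distance 0: Omar.
Distance 1: Alice, Carol, Eve, Nora.
Distance 2: Dave, Karl, Liam, Mona.
Distance 3: Heidi, Pia — contains Pia.

3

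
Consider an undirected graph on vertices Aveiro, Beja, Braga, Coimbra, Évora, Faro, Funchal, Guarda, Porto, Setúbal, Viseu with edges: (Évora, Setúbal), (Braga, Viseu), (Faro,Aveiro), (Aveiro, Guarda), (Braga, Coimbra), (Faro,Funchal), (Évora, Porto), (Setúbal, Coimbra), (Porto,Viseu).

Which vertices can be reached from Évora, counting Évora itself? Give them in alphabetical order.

Braga, Coimbra, Évora, Porto, Setúbal, Viseu

Start at Évora.
Its neighbours: Porto, Setúbal.
Then their neighbours: Coimbra, Viseu.
Then next layer: Braga.
Nothing further is reachable.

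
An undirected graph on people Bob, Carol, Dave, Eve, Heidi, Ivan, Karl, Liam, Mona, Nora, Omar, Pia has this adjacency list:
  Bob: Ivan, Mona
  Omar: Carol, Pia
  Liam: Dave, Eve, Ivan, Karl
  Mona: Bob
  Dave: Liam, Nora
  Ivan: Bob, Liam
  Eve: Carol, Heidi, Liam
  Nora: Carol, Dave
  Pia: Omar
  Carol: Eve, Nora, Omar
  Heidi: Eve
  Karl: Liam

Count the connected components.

From Bob: component {Bob, Carol, Dave, Eve, Heidi, Ivan, Karl, Liam, Mona, Nora, Omar, Pia}.
That's 1 component.

1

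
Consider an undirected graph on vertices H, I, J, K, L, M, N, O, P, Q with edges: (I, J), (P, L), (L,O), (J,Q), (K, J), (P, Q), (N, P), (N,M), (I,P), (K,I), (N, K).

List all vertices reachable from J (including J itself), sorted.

Start at J.
Its neighbours: I, K, Q.
Then their neighbours: N, P.
Then next layer: L, M.
Then next layer: O.
Nothing further is reachable.

I, J, K, L, M, N, O, P, Q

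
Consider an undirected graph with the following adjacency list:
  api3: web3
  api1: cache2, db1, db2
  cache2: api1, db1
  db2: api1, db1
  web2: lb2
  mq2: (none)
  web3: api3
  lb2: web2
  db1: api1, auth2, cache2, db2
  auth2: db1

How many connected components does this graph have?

4

From api1: component {api1, auth2, cache2, db1, db2}.
From api3: component {api3, web3}.
From lb2: component {lb2, web2}.
From mq2: component {mq2}.
That's 4 components.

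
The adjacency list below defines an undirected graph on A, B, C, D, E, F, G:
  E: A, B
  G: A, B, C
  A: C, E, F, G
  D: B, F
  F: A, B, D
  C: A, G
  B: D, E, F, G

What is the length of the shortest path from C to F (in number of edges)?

Distance 0: C.
Distance 1: A, G.
Distance 2: B, E, F — contains F.

2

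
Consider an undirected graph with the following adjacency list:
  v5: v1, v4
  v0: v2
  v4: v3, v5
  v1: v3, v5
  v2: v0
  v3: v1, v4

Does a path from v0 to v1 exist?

No

Explore from v0.
Distance 1: reach v2.
The search is exhausted without reaching v1; it lies in a different component.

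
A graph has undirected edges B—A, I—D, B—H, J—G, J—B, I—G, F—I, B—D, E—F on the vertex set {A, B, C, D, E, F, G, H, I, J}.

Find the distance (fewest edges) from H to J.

2

Distance 0: H.
Distance 1: B.
Distance 2: A, D, J — contains J.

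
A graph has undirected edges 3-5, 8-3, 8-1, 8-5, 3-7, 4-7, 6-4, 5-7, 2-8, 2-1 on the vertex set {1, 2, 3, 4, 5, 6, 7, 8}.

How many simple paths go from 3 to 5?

3

3–5
3–7–5
3–8–5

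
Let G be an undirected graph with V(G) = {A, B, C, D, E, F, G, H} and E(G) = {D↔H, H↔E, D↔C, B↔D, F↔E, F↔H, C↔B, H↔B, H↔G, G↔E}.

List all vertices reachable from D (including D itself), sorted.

Start at D.
Its neighbours: B, C, H.
Then their neighbours: E, F, G.
Nothing further is reachable.

B, C, D, E, F, G, H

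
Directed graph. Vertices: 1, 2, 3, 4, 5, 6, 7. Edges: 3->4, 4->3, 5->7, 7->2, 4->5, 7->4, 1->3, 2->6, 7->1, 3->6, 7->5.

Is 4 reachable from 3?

Explore from 3.
Distance 1: reach 4, 6.
Found 4.

Yes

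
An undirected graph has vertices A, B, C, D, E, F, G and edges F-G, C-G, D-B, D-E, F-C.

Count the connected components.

From A: component {A}.
From B: component {B, D, E}.
From C: component {C, F, G}.
That's 3 components.

3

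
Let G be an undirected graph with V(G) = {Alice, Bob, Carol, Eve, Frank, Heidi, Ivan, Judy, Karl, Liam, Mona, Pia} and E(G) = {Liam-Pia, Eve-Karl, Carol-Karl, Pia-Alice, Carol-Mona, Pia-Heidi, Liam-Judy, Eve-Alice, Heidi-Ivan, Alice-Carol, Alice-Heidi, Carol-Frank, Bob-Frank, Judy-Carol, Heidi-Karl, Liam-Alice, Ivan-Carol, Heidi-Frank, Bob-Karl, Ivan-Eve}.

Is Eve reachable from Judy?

Explore from Judy.
Distance 1: reach Carol, Liam.
Distance 2: reach Alice, Frank, Ivan, Karl, Mona, Pia.
Distance 3: reach Bob, Eve, Heidi.
Found Eve.

Yes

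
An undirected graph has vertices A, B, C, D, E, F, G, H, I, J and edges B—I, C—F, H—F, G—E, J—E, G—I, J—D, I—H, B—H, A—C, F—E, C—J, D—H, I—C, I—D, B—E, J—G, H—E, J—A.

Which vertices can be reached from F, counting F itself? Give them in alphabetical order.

Start at F.
Its neighbours: C, E, H.
Then their neighbours: A, B, D, G, I, J.
Every vertex is now reached.

A, B, C, D, E, F, G, H, I, J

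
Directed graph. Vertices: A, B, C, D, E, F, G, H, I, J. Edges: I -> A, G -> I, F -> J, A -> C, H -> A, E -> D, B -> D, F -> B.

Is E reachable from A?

No

Explore from A.
Distance 1: reach C.
The search from A is exhausted; no directed path reaches E.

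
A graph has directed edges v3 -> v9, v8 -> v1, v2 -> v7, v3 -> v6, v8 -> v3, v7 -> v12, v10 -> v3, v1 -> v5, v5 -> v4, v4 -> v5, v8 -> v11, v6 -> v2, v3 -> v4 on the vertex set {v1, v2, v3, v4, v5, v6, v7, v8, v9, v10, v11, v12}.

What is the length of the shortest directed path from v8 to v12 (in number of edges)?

Distance 0: v8.
Distance 1: v1, v3, v11.
Distance 2: v4, v5, v6, v9.
Distance 3: v2.
Distance 4: v7.
Distance 5: v12 — contains v12.

5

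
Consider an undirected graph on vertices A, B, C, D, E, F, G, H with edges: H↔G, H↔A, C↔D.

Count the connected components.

From A: component {A, G, H}.
From B: component {B}.
From C: component {C, D}.
From E: component {E}.
From F: component {F}.
That's 5 components.

5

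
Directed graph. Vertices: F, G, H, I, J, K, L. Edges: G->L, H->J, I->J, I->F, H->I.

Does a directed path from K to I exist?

No

K has no outgoing edges, so nothing is reachable from it.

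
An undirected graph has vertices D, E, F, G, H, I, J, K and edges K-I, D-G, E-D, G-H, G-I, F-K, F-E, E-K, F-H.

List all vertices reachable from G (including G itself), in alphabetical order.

Start at G.
Its neighbours: D, H, I.
Then their neighbours: E, F, K.
Nothing further is reachable.

D, E, F, G, H, I, K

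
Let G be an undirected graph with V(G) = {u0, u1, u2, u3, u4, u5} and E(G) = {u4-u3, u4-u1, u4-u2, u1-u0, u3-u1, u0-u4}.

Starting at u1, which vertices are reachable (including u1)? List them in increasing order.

Start at u1.
Its neighbours: u0, u3, u4.
Then their neighbours: u2.
Nothing further is reachable.

u0, u1, u2, u3, u4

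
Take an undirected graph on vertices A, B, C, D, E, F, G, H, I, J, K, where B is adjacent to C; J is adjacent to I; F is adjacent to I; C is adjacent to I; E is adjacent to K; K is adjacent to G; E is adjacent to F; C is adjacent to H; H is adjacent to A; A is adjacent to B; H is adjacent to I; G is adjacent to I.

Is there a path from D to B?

D has no edges, so nothing is reachable from it.

No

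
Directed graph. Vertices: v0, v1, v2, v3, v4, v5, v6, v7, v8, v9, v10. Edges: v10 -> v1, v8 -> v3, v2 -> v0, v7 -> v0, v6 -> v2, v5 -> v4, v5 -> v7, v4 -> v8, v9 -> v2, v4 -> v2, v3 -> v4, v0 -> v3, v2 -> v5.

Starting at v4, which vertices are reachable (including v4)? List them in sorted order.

Start at v4.
Its neighbours: v2, v8.
Then their neighbours: v0, v3, v5.
Then next layer: v7.
Nothing further is reachable.

v0, v2, v3, v4, v5, v7, v8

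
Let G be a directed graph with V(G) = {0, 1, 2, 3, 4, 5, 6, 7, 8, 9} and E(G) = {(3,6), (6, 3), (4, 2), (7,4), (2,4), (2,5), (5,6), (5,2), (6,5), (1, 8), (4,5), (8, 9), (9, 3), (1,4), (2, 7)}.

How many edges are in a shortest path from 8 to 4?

6

Distance 0: 8.
Distance 1: 9.
Distance 2: 3.
Distance 3: 6.
Distance 4: 5.
Distance 5: 2.
Distance 6: 4, 7 — contains 4.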